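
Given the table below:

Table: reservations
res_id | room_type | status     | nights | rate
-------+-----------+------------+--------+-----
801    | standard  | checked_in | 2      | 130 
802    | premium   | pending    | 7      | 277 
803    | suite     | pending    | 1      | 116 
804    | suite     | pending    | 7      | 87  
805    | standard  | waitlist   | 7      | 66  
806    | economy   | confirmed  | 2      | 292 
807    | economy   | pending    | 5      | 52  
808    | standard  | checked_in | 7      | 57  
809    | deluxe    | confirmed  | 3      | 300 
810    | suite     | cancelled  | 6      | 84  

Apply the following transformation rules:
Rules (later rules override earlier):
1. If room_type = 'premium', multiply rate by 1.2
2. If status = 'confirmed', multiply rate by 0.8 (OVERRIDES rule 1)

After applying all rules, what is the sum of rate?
1398.0

Step 1: Rule 2 takes priority for records with status = 'confirmed'
  - 2 records: 592 × 0.8 = 473.6
Step 2: Rule 1 applies to remaining records with room_type = 'premium'
  - 1 records: 277 × 1.2 = 332.4
Step 3: Other records unchanged: 592
Step 4: Final sum = 473.6 + 332.4 + 592 = 1398.0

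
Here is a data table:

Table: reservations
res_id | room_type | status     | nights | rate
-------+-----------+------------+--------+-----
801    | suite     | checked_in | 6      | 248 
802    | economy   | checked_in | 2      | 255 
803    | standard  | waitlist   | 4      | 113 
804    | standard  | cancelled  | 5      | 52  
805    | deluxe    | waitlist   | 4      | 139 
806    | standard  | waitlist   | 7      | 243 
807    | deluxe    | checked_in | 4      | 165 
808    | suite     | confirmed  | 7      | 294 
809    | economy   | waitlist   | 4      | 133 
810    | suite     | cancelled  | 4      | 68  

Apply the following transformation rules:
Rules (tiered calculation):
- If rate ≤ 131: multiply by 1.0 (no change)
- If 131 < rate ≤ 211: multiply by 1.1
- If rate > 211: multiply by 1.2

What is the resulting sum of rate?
1961.7

Step 1: Tier 1 (rate ≤ 131): 3 records, sum = 233 × 1.0 = 233.0
Step 2: Tier 2 (131 < rate ≤ 211): 3 records, sum = 437 × 1.1 = 480.7
Step 3: Tier 3 (rate > 211): 4 records, sum = 1040 × 1.2 = 1248.0
Step 4: Final sum = 233.0 + 480.7 + 1248.0 = 1961.7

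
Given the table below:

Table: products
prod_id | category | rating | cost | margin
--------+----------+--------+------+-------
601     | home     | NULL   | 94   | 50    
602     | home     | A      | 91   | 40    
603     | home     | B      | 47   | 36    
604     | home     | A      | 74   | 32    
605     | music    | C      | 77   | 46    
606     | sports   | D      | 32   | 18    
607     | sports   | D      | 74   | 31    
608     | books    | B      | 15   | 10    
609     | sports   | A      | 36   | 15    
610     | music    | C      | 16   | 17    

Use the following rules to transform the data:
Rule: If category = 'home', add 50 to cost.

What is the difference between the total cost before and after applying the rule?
200

Step 1: Original sum of cost = 556
Step 2: 4 records have category = 'home'
Step 3: Each affected record changes by 50
Step 4: Total change = 4 × 50 = 200
Step 5: New sum = 556 + 200 = 756
Step 6: Difference = |756 - 556| = 200
        (Sum increased by 200)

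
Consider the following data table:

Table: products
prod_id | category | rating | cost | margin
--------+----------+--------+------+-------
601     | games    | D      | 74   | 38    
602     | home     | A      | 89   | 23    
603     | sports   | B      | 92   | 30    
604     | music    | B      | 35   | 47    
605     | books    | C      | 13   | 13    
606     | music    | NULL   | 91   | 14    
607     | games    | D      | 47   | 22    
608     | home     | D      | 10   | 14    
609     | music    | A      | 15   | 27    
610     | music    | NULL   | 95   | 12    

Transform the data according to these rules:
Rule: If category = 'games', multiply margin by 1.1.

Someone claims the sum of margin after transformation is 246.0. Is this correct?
Yes, the result is correct.

Step 1: Calculate the correct sum after transformation
Step 2: Apply multiplier 1.1 to records where category = 'games'
Step 3: Correct result = 246.0
Step 4: Claimed result = 246.0
Step 5: 246.0 = 246.0 ✓
Conclusion: The claimed result is correct.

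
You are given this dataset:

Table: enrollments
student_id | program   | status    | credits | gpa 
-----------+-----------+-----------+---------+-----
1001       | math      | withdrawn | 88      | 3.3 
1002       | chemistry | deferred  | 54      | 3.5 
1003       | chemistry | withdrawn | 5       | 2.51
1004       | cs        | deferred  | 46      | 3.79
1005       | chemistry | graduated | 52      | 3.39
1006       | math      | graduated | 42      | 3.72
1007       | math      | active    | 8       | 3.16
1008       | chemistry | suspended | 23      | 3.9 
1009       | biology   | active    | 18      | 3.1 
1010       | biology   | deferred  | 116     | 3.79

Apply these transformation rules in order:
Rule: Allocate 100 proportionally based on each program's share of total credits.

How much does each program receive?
biology: 29.65, chemistry: 29.65, cs: 10.18, math: 30.53

Step 1: Calculate total credits = 452
Step 2: Calculate each program's proportion:
  biology: 134/452 = 29.65% → 29.65
  chemistry: 134/452 = 29.65% → 29.65
  cs: 46/452 = 10.18% → 10.18
  math: 138/452 = 30.53% → 30.53
Step 3: Verify: sum of allocations ≈ 100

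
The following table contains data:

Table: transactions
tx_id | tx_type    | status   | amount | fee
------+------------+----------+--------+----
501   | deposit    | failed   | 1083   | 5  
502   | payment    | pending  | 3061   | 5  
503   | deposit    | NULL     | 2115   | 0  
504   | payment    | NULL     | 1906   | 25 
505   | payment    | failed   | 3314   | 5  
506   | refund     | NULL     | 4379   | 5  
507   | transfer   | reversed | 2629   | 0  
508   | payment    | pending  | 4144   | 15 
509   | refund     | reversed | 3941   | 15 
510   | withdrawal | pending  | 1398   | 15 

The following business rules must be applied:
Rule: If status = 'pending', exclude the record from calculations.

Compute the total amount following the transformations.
19367

Step 1: Identify records where status = 'pending'
Step 2: The excluded records sum to 8603
Step 3: Original total amount = 27970
Step 4: Remaining total = 27970 - 8603 = 19367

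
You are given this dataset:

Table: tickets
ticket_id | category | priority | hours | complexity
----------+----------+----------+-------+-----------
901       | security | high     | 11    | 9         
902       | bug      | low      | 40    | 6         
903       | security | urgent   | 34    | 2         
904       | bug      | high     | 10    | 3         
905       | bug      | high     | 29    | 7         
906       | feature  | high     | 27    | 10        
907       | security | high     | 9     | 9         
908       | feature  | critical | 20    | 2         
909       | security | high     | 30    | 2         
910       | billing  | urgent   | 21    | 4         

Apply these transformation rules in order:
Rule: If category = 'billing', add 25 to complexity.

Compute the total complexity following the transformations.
79

Step 1: Count records where category = 'billing': 1
Step 2: Total bonus added: 1 × 25 = 25
Step 3: Original sum of complexity: 54
Step 4: Final sum = 54 + 25 = 79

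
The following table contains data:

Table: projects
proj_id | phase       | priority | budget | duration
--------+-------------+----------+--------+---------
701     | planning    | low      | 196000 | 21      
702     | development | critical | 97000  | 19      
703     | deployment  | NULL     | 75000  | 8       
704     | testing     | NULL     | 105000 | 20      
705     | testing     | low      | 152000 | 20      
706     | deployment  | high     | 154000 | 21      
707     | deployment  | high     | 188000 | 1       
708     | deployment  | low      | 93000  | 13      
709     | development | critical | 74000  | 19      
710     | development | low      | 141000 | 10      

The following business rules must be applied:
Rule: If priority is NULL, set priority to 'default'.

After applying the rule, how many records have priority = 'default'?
2

Step 1: Count records where priority IS NULL
Step 2: Found 2 records with NULL priority
Step 3: These records will have priority set to 'default'
Step 4: Records already having priority = 'default': 0
Step 5: Answer: 2 + 0 = 2 records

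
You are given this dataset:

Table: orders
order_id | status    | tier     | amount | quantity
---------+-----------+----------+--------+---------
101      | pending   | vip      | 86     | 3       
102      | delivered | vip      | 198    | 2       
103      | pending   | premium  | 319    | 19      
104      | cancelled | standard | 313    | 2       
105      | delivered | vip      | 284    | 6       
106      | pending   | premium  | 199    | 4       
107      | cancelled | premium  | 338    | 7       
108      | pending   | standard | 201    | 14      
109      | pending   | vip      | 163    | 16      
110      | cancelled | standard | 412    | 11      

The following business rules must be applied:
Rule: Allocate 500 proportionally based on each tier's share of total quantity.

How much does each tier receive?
premium: 178.57, standard: 160.71, vip: 160.71

Step 1: Calculate total quantity = 84
Step 2: Calculate each tier's proportion:
  premium: 30/84 = 35.71% → 178.57
  standard: 27/84 = 32.14% → 160.71
  vip: 27/84 = 32.14% → 160.71
Step 3: Verify: sum of allocations ≈ 500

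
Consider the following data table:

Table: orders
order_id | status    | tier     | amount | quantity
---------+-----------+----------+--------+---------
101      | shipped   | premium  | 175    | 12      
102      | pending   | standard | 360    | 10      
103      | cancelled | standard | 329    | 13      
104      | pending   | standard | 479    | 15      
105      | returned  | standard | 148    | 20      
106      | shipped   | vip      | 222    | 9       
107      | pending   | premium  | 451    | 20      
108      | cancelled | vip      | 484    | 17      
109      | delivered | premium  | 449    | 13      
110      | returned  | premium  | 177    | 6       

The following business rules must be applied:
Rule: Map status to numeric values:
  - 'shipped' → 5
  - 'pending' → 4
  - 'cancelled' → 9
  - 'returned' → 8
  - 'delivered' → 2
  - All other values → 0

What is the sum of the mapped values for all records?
58

Step 1: Apply mapping to each record
Step 2: Count by status:
  'shipped': 2 records × 5 = 10
  'pending': 3 records × 4 = 12
  'cancelled': 2 records × 9 = 18
  'returned': 2 records × 8 = 16
  'delivered': 1 records × 2 = 2
Step 3: Sum all mapped values = 58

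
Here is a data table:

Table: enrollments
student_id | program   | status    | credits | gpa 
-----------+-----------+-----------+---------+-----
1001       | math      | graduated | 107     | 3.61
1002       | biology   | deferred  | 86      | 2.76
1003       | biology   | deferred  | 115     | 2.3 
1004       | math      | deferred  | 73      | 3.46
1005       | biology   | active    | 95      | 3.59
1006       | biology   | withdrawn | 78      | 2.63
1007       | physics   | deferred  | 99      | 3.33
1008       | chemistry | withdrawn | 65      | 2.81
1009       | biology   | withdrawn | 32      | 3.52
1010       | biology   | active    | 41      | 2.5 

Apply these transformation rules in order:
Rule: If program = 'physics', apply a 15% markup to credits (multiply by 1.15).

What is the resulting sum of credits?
805.85

Step 1: Records with program = 'physics' have total credits = 99
Step 2: Apply multiplier: 99 × 1.15 = 113.85
Step 3: Other records total: 692
Step 4: Final sum = 113.85 + 692 = 805.85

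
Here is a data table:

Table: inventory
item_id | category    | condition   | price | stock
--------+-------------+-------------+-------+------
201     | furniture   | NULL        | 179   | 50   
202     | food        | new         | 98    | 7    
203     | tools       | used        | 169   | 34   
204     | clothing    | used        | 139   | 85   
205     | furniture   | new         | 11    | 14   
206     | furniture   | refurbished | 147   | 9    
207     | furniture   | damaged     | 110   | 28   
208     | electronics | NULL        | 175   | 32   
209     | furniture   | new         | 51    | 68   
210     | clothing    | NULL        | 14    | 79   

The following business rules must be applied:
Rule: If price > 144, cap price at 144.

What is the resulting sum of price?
999

Step 1: 4 records have price > 144
Step 2: These records originally summed to 670
Step 3: After capping: 4 × 144 = 576
Step 4: Unaffected records sum: 423
Step 5: Final sum = 576 + 423 = 999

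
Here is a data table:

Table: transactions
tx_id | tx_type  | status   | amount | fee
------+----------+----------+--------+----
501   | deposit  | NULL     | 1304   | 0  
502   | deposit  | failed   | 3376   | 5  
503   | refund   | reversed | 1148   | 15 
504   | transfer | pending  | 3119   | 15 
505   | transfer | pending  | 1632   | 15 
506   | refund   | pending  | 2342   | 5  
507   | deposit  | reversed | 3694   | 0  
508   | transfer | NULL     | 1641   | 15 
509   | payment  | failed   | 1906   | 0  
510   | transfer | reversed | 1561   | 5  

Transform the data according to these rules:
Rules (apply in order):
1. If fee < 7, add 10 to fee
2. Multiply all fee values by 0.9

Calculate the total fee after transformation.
121.5

Step 1: Apply Rule 1 - Add 10 to records with fee < 7
  - 6 records affected: 15 + (6 × 10) = 75
  - Unaffected records: 60
  - Sum after Rule 1: 135
Step 2: Apply Rule 2 - Multiply all by 0.9
  - 135 × 0.9 = 121.5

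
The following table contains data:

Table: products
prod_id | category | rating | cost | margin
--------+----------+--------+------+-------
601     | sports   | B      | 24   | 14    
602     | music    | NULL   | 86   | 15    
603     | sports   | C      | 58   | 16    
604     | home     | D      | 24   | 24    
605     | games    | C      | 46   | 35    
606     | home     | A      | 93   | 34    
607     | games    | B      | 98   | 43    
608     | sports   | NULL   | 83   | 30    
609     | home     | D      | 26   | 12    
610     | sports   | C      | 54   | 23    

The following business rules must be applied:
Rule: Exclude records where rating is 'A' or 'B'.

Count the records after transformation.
7

Step 1: Count records to exclude
  - 1 (A) + 2 (B) = 3 records
Step 2: Total records: 10
Step 3: Remaining = 10 - 3 = 7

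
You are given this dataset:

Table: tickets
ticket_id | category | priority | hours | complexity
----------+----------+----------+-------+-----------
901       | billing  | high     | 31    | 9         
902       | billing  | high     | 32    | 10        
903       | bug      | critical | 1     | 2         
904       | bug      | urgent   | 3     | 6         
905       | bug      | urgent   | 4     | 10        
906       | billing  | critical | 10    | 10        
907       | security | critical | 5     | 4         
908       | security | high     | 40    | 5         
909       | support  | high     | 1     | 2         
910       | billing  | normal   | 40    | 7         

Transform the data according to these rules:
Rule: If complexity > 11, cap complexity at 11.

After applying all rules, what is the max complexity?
10

Step 1: Original maximum complexity = 10
Step 2: Check cap of 11 against maximum
Step 3: No records exceed the cap (max 10 <= cap 11), so no capping applies
Step 4: Maximum after transformation = 10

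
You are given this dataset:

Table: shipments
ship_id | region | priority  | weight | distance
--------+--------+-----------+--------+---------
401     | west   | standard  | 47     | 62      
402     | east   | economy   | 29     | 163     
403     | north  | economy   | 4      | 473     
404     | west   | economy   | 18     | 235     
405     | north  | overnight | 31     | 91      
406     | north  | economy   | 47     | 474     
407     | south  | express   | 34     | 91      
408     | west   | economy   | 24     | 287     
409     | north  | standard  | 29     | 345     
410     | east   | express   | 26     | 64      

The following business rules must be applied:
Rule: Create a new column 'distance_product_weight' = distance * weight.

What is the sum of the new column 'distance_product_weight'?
60513

Step 1: For each record, compute distance * weight
Example calculations:
  62 * 47 = 2914
  163 * 29 = 4727
  473 * 4 = 1892
  ...
Step 2: Sum all derived values
Step 3: Total = 60513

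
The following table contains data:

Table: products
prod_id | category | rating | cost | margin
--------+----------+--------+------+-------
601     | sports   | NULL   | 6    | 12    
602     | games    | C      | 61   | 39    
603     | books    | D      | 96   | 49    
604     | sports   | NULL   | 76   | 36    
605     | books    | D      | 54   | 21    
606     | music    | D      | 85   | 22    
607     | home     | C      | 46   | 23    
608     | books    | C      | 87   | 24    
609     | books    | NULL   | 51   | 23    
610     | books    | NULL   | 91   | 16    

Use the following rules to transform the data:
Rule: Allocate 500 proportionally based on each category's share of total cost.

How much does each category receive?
books: 290.2, games: 46.71, home: 35.22, music: 65.08, sports: 62.79

Step 1: Calculate total cost = 653
Step 2: Calculate each category's proportion:
  books: 379/653 = 58.04% → 290.2
  games: 61/653 = 9.34% → 46.71
  home: 46/653 = 7.04% → 35.22
  music: 85/653 = 13.02% → 65.08
  sports: 82/653 = 12.56% → 62.79
Step 3: Verify: sum of allocations ≈ 500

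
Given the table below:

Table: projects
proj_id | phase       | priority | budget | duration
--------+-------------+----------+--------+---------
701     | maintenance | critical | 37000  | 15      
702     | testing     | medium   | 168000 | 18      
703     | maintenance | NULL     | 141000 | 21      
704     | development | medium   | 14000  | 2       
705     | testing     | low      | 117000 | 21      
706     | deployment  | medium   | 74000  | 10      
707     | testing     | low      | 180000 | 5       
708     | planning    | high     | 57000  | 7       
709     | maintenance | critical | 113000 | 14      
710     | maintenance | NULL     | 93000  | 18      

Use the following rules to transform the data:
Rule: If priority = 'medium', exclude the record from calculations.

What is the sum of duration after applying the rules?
101

Step 1: Identify records where priority = 'medium'
Step 2: The excluded records sum to 30
Step 3: Original total duration = 131
Step 4: Remaining total = 131 - 30 = 101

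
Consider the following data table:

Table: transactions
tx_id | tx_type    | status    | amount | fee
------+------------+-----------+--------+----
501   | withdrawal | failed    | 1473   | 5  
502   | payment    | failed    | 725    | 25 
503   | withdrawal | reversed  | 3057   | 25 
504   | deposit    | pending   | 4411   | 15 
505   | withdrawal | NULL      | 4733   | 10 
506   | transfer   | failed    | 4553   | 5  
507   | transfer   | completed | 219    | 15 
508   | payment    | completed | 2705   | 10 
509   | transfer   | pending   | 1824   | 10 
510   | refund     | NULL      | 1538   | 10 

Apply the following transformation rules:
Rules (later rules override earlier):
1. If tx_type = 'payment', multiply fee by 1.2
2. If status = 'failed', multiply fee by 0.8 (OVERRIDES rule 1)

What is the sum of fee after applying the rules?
125.0

Step 1: Rule 2 takes priority for records with status = 'failed'
  - 3 records: 35 × 0.8 = 28.0
Step 2: Rule 1 applies to remaining records with tx_type = 'payment'
  - 1 records: 10 × 1.2 = 12.0
Step 3: Other records unchanged: 85
Step 4: Final sum = 28.0 + 12.0 + 85 = 125.0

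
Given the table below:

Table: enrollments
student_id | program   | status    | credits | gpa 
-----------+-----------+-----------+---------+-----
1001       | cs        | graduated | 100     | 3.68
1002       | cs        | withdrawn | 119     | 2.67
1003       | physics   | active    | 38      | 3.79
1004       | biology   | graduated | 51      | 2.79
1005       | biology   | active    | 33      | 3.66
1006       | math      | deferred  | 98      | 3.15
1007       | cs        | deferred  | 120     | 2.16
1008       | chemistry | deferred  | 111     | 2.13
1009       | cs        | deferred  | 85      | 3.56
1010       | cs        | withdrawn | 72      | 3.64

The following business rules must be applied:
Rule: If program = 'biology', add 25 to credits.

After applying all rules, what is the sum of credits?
877

Step 1: Count records where program = 'biology': 2
Step 2: Total bonus added: 2 × 25 = 50
Step 3: Original sum of credits: 827
Step 4: Final sum = 827 + 50 = 877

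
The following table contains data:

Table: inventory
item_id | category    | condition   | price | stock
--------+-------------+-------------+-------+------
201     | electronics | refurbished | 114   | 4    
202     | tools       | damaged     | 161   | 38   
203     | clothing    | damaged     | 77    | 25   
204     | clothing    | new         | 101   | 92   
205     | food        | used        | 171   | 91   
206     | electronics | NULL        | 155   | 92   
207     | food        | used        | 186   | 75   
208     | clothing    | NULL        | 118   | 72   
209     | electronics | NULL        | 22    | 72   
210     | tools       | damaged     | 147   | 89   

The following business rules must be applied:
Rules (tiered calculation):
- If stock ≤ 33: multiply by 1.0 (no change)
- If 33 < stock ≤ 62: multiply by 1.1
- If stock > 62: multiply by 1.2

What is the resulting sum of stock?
770.4

Step 1: Tier 1 (stock ≤ 33): 2 records, sum = 29 × 1.0 = 29.0
Step 2: Tier 2 (33 < stock ≤ 62): 1 records, sum = 38 × 1.1 = 41.8
Step 3: Tier 3 (stock > 62): 7 records, sum = 583 × 1.2 = 699.6
Step 4: Final sum = 29.0 + 41.8 + 699.6 = 770.4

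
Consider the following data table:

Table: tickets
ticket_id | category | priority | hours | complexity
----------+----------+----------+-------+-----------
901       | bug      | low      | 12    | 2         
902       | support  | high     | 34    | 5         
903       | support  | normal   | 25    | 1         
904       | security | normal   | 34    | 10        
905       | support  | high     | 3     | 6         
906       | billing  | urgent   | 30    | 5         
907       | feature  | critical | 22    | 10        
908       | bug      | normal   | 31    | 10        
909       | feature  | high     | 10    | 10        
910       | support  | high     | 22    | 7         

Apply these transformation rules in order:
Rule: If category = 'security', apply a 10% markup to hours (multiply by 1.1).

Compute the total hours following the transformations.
226.4

Step 1: Records with category = 'security' have total hours = 34
Step 2: Apply multiplier: 34 × 1.1 = 37.4
Step 3: Other records total: 189
Step 4: Final sum = 37.4 + 189 = 226.4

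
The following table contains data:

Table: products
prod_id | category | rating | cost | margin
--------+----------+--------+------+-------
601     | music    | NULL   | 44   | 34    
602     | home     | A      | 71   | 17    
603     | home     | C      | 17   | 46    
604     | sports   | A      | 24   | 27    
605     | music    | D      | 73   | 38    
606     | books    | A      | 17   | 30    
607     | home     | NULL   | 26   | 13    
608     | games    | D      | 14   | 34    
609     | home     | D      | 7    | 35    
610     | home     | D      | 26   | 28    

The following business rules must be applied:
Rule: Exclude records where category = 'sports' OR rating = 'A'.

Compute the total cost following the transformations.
207

Step 1: Find records where category = 'sports' OR rating = 'A'
Step 2: 3 records match, summing to 112
Step 3: Original sum: 319
Step 4: Remaining sum = 319 - 112 = 207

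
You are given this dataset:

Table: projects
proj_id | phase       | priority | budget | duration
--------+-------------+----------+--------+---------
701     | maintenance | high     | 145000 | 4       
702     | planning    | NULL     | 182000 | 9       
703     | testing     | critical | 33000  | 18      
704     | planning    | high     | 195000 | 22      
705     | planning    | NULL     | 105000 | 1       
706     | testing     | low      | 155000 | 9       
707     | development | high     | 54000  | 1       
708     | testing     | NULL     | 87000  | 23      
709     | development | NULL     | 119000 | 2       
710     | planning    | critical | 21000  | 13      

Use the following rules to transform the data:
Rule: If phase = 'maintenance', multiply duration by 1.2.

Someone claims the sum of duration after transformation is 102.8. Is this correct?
Yes, the result is correct.

Step 1: Calculate the correct sum after transformation
Step 2: Apply multiplier 1.2 to records where phase = 'maintenance'
Step 3: Correct result = 102.8
Step 4: Claimed result = 102.8
Step 5: 102.8 = 102.8 ✓
Conclusion: The claimed result is correct.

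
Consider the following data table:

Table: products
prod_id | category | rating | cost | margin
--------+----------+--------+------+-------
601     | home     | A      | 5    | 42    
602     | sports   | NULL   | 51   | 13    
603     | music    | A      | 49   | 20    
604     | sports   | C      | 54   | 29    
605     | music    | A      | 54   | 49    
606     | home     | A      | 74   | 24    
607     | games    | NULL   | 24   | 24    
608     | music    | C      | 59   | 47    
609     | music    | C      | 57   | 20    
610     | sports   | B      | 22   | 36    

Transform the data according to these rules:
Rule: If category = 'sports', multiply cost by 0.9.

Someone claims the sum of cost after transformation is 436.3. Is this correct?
Yes, the result is correct.

Step 1: Calculate the correct sum after transformation
Step 2: Apply multiplier 0.9 to records where category = 'sports'
Step 3: Correct result = 436.3
Step 4: Claimed result = 436.3
Step 5: 436.3 = 436.3 ✓
Conclusion: The claimed result is correct.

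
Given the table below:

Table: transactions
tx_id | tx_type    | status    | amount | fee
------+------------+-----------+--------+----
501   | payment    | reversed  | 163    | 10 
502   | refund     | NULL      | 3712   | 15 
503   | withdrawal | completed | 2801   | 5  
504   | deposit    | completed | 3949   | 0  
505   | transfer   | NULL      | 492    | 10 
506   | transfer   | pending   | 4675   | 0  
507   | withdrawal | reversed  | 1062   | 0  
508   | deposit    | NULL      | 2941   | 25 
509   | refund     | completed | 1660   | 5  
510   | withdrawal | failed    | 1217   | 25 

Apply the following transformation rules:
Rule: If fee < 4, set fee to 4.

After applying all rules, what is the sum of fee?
107

Step 1: 3 records have fee < 4
Step 2: These records originally summed to 0
Step 3: After setting to minimum: 3 × 4 = 12
Step 4: Unaffected records sum: 95
Step 5: Final sum = 12 + 95 = 107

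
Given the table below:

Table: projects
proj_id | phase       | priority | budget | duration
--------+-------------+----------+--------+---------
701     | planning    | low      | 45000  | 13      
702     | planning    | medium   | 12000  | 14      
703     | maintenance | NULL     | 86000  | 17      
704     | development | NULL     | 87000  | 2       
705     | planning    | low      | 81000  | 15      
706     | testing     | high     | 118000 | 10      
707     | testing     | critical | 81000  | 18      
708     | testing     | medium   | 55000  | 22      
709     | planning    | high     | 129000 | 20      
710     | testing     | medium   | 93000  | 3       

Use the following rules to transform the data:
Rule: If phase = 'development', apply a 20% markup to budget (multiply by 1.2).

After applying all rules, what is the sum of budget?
804400.0

Step 1: Records with phase = 'development' have total budget = 87000
Step 2: Apply multiplier: 87000 × 1.2 = 104400.0
Step 3: Other records total: 700000
Step 4: Final sum = 104400.0 + 700000 = 804400.0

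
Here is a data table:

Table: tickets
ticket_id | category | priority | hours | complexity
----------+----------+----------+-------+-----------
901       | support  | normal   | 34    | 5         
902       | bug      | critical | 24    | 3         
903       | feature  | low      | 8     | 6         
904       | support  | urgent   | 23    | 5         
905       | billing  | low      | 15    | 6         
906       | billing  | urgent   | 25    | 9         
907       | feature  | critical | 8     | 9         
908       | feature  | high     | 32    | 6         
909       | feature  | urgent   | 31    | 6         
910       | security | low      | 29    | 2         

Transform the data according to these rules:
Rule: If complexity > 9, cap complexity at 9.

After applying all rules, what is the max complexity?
9

Step 1: Original maximum complexity = 9
Step 2: Check cap of 9 against maximum
Step 3: No records exceed the cap (max 9 <= cap 9), so no capping applies
Step 4: Maximum after transformation = 9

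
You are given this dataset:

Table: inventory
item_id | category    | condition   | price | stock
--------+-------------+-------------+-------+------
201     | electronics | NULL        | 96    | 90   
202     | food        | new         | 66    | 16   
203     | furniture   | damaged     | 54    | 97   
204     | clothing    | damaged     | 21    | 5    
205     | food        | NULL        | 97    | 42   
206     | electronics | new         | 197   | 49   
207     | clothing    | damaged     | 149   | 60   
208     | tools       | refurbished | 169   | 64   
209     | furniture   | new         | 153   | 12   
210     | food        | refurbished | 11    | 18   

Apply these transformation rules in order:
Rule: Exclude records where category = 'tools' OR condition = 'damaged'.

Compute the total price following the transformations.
620

Step 1: Find records where category = 'tools' OR condition = 'damaged'
Step 2: 4 records match, summing to 393
Step 3: Original sum: 1013
Step 4: Remaining sum = 1013 - 393 = 620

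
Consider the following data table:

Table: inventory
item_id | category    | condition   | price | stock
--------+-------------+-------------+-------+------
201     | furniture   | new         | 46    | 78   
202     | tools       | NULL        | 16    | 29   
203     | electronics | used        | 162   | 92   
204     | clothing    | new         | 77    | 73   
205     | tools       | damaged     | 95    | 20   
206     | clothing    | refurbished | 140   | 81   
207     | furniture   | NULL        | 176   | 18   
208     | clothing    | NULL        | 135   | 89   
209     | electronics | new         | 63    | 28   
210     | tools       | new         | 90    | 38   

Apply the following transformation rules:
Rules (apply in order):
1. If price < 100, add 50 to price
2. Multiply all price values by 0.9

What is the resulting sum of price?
1170.0

Step 1: Apply Rule 1 - Add 50 to records with price < 100
  - 6 records affected: 387 + (6 × 50) = 687
  - Unaffected records: 613
  - Sum after Rule 1: 1300
Step 2: Apply Rule 2 - Multiply all by 0.9
  - 1300 × 0.9 = 1170.0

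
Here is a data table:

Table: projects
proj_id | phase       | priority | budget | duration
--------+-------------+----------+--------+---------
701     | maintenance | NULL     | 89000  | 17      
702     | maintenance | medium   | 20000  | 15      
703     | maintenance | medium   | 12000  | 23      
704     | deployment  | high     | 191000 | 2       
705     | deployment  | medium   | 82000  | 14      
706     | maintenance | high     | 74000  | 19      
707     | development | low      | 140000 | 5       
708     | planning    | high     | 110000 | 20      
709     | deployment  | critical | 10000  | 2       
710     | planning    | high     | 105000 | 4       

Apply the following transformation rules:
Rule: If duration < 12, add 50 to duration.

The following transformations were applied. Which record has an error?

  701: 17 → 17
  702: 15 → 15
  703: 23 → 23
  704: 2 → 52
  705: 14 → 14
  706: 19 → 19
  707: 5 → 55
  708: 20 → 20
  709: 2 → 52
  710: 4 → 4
Record 710 has an error. The correct transformed value should be 54, not 4.

Step 1: Check each record against the rule
Step 2: Record 710 has duration = 4
Step 3: Since 4 < 12, the bonus should have been applied
Step 4: Correct value = 54, but claimed value = 4
Conclusion: Record 710 has the error.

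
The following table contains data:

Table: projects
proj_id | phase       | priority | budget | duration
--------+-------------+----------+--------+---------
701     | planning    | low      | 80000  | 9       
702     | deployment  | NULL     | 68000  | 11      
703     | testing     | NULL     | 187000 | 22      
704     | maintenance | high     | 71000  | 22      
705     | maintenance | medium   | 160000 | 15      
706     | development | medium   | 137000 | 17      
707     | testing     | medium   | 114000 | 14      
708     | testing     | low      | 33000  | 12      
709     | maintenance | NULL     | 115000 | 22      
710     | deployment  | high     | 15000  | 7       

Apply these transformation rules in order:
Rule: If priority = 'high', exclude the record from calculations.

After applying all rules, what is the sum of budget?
894000

Step 1: Identify records where priority = 'high'
Step 2: The excluded records sum to 86000
Step 3: Original total budget = 980000
Step 4: Remaining total = 980000 - 86000 = 894000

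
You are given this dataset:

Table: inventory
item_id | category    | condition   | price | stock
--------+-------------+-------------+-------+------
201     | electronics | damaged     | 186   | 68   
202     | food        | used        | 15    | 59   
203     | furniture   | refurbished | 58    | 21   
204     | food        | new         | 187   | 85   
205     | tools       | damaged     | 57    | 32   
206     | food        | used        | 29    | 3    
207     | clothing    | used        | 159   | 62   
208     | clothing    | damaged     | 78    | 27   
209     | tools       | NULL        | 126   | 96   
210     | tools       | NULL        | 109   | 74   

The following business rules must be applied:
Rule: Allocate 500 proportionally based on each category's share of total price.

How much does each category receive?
clothing: 118.03, electronics: 92.63, food: 115.04, furniture: 28.88, tools: 145.42

Step 1: Calculate total price = 1004
Step 2: Calculate each category's proportion:
  clothing: 237/1004 = 23.61% → 118.03
  electronics: 186/1004 = 18.53% → 92.63
  food: 231/1004 = 23.01% → 115.04
  furniture: 58/1004 = 5.78% → 28.88
  tools: 292/1004 = 29.08% → 145.42
Step 3: Verify: sum of allocations ≈ 500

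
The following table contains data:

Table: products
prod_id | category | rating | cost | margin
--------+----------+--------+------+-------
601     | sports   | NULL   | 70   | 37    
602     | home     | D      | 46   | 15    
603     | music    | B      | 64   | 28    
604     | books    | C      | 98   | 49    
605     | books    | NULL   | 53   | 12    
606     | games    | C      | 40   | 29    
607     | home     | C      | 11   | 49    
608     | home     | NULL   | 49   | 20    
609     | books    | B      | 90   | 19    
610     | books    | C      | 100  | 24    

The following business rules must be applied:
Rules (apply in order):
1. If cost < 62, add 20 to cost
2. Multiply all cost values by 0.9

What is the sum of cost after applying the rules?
648.9

Step 1: Apply Rule 1 - Add 20 to records with cost < 62
  - 5 records affected: 199 + (5 × 20) = 299
  - Unaffected records: 422
  - Sum after Rule 1: 721
Step 2: Apply Rule 2 - Multiply all by 0.9
  - 721 × 0.9 = 648.9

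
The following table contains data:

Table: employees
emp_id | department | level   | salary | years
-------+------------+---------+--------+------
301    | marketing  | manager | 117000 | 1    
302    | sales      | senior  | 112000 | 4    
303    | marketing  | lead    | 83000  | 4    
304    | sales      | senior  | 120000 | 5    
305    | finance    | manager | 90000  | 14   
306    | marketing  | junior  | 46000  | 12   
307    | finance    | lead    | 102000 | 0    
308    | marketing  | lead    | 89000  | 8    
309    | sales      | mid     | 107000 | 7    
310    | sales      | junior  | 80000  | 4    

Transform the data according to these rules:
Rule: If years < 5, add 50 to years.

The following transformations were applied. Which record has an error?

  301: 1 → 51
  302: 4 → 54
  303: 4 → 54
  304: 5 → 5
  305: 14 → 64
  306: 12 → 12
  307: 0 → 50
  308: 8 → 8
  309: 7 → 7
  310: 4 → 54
Record 305 has an error. The correct transformed value should be 14, not 64.

Step 1: Check each record against the rule
Step 2: Record 305 has years = 14
Step 3: Since 14 >= 5, the bonus should not have been applied
Step 4: Correct value = 14, but claimed value = 64
Conclusion: Record 305 has the error.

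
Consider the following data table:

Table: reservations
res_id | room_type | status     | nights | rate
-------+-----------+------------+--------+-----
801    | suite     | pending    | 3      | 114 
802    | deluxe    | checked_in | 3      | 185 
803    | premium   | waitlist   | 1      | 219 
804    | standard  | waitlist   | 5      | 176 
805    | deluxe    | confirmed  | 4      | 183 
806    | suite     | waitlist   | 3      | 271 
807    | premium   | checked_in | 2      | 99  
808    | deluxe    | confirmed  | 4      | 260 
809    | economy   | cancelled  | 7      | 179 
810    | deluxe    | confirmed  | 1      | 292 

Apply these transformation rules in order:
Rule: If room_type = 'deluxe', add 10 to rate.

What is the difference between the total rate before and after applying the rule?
40

Step 1: Original sum of rate = 1978
Step 2: 4 records have room_type = 'deluxe'
Step 3: Each affected record changes by 10
Step 4: Total change = 4 × 10 = 40
Step 5: New sum = 1978 + 40 = 2018
Step 6: Difference = |2018 - 1978| = 40
        (Sum increased by 40)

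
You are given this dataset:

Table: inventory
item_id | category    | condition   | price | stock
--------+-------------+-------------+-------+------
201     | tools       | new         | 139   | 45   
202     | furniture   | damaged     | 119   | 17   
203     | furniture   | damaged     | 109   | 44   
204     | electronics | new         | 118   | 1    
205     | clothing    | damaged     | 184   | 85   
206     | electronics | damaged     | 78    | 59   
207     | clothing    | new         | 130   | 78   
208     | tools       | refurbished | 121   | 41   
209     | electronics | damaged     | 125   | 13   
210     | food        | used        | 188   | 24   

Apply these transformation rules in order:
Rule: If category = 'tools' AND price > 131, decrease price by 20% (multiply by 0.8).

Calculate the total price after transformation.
1283.2

Step 1: Find records where category = 'tools' AND price > 131
Step 2: 1 records match, summing to 139
Step 3: After multiplier: 139 × 0.8 = 111.2
Step 4: Unaffected records sum: 1172
Step 5: Final sum = 111.2 + 1172 = 1283.2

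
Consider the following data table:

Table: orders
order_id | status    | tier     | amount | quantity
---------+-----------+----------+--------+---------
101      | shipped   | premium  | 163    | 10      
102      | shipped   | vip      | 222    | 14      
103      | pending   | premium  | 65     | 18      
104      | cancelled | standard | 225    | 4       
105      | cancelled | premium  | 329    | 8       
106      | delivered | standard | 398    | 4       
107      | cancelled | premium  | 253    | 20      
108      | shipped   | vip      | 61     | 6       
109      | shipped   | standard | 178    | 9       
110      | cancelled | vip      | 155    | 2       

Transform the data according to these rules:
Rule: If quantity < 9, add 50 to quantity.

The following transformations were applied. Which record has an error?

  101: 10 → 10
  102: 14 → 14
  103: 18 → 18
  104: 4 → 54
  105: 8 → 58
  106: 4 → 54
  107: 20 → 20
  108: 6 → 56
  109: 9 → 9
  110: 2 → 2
Record 110 has an error. The correct transformed value should be 52, not 2.

Step 1: Check each record against the rule
Step 2: Record 110 has quantity = 2
Step 3: Since 2 < 9, the bonus should have been applied
Step 4: Correct value = 52, but claimed value = 2
Conclusion: Record 110 has the error.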